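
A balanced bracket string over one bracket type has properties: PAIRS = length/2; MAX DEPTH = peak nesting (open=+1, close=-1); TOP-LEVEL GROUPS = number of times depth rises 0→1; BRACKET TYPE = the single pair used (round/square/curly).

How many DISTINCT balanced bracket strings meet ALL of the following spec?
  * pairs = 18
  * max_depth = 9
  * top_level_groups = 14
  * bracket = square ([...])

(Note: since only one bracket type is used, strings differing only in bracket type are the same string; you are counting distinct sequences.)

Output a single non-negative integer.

Answer: 0

Derivation:
Spec: pairs=18 depth=9 groups=14
Count(depth <= 9) = 4655
Count(depth <= 8) = 4655
Count(depth == 9) = 4655 - 4655 = 0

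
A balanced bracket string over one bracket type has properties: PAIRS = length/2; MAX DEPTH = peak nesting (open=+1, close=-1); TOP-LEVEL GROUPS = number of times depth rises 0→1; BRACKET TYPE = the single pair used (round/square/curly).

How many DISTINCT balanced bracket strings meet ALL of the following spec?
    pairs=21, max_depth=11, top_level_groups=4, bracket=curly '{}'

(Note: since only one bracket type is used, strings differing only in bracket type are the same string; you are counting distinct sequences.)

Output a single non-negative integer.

Answer: 18251064

Derivation:
Spec: pairs=21 depth=11 groups=4
Count(depth <= 11) = 3023517900
Count(depth <= 10) = 3005266836
Count(depth == 11) = 3023517900 - 3005266836 = 18251064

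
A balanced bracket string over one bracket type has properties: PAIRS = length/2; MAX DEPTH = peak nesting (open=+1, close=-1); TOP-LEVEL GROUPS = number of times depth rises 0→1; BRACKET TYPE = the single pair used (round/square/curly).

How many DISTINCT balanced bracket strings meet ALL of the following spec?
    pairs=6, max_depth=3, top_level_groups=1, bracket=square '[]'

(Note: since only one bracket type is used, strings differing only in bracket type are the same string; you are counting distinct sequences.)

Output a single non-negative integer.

Answer: 15

Derivation:
Spec: pairs=6 depth=3 groups=1
Count(depth <= 3) = 16
Count(depth <= 2) = 1
Count(depth == 3) = 16 - 1 = 15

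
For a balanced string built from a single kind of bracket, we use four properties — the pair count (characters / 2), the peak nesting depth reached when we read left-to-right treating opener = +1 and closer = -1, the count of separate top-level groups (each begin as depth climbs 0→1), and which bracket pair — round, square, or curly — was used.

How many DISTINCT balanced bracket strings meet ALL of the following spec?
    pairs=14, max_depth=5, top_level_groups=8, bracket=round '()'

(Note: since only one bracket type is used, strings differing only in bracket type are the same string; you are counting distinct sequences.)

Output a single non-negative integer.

Answer: 936

Derivation:
Spec: pairs=14 depth=5 groups=8
Count(depth <= 5) = 15368
Count(depth <= 4) = 14432
Count(depth == 5) = 15368 - 14432 = 936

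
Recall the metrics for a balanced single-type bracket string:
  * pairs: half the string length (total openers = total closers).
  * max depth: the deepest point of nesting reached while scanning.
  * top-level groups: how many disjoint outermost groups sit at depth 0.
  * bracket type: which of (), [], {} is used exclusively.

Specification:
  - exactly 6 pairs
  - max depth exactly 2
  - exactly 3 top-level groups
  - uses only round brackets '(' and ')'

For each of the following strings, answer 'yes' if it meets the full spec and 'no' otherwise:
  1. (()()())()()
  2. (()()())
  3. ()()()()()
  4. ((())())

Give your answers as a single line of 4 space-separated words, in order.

Answer: yes no no no

Derivation:
String 1 '(()()())()()': depth seq [1 2 1 2 1 2 1 0 1 0 1 0]
  -> pairs=6 depth=2 groups=3 -> yes
String 2 '(()()())': depth seq [1 2 1 2 1 2 1 0]
  -> pairs=4 depth=2 groups=1 -> no
String 3 '()()()()()': depth seq [1 0 1 0 1 0 1 0 1 0]
  -> pairs=5 depth=1 groups=5 -> no
String 4 '((())())': depth seq [1 2 3 2 1 2 1 0]
  -> pairs=4 depth=3 groups=1 -> no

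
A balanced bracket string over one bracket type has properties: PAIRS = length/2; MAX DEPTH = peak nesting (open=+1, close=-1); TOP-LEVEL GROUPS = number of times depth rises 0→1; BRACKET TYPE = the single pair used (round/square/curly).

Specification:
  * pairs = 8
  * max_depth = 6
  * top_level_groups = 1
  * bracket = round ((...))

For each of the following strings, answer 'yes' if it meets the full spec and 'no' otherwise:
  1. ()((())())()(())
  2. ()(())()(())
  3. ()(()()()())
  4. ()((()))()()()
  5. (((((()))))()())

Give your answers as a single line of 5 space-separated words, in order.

String 1 '()((())())()(())': depth seq [1 0 1 2 3 2 1 2 1 0 1 0 1 2 1 0]
  -> pairs=8 depth=3 groups=4 -> no
String 2 '()(())()(())': depth seq [1 0 1 2 1 0 1 0 1 2 1 0]
  -> pairs=6 depth=2 groups=4 -> no
String 3 '()(()()()())': depth seq [1 0 1 2 1 2 1 2 1 2 1 0]
  -> pairs=6 depth=2 groups=2 -> no
String 4 '()((()))()()()': depth seq [1 0 1 2 3 2 1 0 1 0 1 0 1 0]
  -> pairs=7 depth=3 groups=5 -> no
String 5 '(((((()))))()())': depth seq [1 2 3 4 5 6 5 4 3 2 1 2 1 2 1 0]
  -> pairs=8 depth=6 groups=1 -> yes

Answer: no no no no yes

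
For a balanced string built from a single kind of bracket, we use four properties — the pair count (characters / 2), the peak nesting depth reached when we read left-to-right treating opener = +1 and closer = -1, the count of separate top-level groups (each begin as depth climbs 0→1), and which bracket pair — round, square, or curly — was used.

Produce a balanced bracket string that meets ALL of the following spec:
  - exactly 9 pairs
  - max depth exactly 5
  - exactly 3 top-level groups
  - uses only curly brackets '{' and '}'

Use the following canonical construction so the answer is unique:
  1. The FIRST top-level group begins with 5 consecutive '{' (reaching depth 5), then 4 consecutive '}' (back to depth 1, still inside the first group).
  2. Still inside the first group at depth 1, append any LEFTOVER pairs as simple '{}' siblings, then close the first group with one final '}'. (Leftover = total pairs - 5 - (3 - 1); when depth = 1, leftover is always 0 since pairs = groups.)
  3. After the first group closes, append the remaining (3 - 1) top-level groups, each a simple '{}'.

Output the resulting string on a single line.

Spec: pairs=9 depth=5 groups=3
Leftover pairs = 9 - 5 - (3-1) = 2
First group: deep chain of depth 5 + 2 sibling pairs
Remaining 2 groups: simple '{}' each

Answer: {{{{{}}}}{}{}}{}{}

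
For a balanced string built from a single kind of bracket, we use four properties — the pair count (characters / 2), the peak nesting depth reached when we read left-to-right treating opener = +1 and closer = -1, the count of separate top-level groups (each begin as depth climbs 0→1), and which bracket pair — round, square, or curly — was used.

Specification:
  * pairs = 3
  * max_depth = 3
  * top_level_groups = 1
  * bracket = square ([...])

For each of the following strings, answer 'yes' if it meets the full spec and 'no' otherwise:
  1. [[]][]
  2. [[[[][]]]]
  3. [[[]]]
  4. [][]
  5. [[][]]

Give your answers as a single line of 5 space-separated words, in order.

Answer: no no yes no no

Derivation:
String 1 '[[]][]': depth seq [1 2 1 0 1 0]
  -> pairs=3 depth=2 groups=2 -> no
String 2 '[[[[][]]]]': depth seq [1 2 3 4 3 4 3 2 1 0]
  -> pairs=5 depth=4 groups=1 -> no
String 3 '[[[]]]': depth seq [1 2 3 2 1 0]
  -> pairs=3 depth=3 groups=1 -> yes
String 4 '[][]': depth seq [1 0 1 0]
  -> pairs=2 depth=1 groups=2 -> no
String 5 '[[][]]': depth seq [1 2 1 2 1 0]
  -> pairs=3 depth=2 groups=1 -> no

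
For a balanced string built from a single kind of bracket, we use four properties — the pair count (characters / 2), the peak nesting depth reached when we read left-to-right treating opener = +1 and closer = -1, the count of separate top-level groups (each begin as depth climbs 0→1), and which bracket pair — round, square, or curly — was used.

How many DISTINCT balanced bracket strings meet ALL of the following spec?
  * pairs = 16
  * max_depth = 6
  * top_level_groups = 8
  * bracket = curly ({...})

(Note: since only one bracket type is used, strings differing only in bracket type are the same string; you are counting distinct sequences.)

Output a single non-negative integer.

Answer: 8640

Derivation:
Spec: pairs=16 depth=6 groups=8
Count(depth <= 6) = 243493
Count(depth <= 5) = 234853
Count(depth == 6) = 243493 - 234853 = 8640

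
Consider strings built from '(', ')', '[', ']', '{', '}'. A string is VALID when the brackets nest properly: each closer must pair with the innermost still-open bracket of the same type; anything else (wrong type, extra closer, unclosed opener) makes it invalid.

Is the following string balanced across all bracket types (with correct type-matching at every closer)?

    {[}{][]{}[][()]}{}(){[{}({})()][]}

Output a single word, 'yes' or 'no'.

pos 0: push '{'; stack = {
pos 1: push '['; stack = {[
pos 2: saw closer '}' but top of stack is '[' (expected ']') → INVALID
Verdict: type mismatch at position 2: '}' closes '[' → no

Answer: no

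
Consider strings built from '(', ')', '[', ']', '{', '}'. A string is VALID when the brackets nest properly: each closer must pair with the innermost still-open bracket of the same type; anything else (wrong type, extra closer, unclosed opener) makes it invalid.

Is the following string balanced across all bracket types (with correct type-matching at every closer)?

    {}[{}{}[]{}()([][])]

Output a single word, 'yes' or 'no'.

Answer: yes

Derivation:
pos 0: push '{'; stack = {
pos 1: '}' matches '{'; pop; stack = (empty)
pos 2: push '['; stack = [
pos 3: push '{'; stack = [{
pos 4: '}' matches '{'; pop; stack = [
pos 5: push '{'; stack = [{
pos 6: '}' matches '{'; pop; stack = [
pos 7: push '['; stack = [[
pos 8: ']' matches '['; pop; stack = [
pos 9: push '{'; stack = [{
pos 10: '}' matches '{'; pop; stack = [
pos 11: push '('; stack = [(
pos 12: ')' matches '('; pop; stack = [
pos 13: push '('; stack = [(
pos 14: push '['; stack = [([
pos 15: ']' matches '['; pop; stack = [(
pos 16: push '['; stack = [([
pos 17: ']' matches '['; pop; stack = [(
pos 18: ')' matches '('; pop; stack = [
pos 19: ']' matches '['; pop; stack = (empty)
end: stack empty → VALID
Verdict: properly nested → yes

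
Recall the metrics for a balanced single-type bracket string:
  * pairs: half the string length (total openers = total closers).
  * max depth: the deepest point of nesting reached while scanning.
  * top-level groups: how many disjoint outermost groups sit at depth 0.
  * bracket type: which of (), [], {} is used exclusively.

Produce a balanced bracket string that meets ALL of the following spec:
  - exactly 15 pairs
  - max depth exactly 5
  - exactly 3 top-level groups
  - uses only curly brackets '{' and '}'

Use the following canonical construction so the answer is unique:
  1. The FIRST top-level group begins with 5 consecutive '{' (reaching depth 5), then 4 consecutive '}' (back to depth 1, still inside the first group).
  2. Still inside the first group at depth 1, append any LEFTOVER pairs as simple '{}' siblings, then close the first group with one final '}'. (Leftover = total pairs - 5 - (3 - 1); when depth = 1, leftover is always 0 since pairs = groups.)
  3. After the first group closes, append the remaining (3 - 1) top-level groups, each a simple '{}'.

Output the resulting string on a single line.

Spec: pairs=15 depth=5 groups=3
Leftover pairs = 15 - 5 - (3-1) = 8
First group: deep chain of depth 5 + 8 sibling pairs
Remaining 2 groups: simple '{}' each

Answer: {{{{{}}}}{}{}{}{}{}{}{}{}}{}{}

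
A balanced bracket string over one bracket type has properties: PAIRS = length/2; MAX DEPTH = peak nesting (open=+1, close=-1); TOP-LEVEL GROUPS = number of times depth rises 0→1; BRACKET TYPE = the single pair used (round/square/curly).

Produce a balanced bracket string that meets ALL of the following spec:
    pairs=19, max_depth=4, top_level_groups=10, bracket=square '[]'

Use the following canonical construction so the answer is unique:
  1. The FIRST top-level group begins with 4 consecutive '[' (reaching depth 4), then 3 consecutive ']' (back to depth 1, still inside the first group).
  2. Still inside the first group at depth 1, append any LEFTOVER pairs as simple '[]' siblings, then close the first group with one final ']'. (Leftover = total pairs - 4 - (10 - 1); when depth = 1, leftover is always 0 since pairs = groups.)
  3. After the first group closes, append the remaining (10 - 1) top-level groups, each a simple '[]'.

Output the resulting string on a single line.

Answer: [[[[]]][][][][][][]][][][][][][][][][]

Derivation:
Spec: pairs=19 depth=4 groups=10
Leftover pairs = 19 - 4 - (10-1) = 6
First group: deep chain of depth 4 + 6 sibling pairs
Remaining 9 groups: simple '[]' each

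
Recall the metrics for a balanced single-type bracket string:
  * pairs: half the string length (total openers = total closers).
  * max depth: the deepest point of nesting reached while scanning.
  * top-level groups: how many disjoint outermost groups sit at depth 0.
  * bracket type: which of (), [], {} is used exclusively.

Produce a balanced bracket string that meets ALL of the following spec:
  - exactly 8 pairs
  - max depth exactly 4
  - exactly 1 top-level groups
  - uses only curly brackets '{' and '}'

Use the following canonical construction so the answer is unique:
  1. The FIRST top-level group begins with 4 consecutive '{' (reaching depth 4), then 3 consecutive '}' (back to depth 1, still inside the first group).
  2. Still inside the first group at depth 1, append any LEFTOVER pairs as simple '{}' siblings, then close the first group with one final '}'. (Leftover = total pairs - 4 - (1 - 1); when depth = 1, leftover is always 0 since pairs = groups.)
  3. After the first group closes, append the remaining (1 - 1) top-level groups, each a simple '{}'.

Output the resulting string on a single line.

Spec: pairs=8 depth=4 groups=1
Leftover pairs = 8 - 4 - (1-1) = 4
First group: deep chain of depth 4 + 4 sibling pairs
Remaining 0 groups: simple '{}' each

Answer: {{{{}}}{}{}{}{}}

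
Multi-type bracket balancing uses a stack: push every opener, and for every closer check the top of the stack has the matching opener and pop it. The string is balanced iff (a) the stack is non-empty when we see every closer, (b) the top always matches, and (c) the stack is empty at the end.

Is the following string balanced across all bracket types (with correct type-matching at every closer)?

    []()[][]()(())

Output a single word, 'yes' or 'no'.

pos 0: push '['; stack = [
pos 1: ']' matches '['; pop; stack = (empty)
pos 2: push '('; stack = (
pos 3: ')' matches '('; pop; stack = (empty)
pos 4: push '['; stack = [
pos 5: ']' matches '['; pop; stack = (empty)
pos 6: push '['; stack = [
pos 7: ']' matches '['; pop; stack = (empty)
pos 8: push '('; stack = (
pos 9: ')' matches '('; pop; stack = (empty)
pos 10: push '('; stack = (
pos 11: push '('; stack = ((
pos 12: ')' matches '('; pop; stack = (
pos 13: ')' matches '('; pop; stack = (empty)
end: stack empty → VALID
Verdict: properly nested → yes

Answer: yes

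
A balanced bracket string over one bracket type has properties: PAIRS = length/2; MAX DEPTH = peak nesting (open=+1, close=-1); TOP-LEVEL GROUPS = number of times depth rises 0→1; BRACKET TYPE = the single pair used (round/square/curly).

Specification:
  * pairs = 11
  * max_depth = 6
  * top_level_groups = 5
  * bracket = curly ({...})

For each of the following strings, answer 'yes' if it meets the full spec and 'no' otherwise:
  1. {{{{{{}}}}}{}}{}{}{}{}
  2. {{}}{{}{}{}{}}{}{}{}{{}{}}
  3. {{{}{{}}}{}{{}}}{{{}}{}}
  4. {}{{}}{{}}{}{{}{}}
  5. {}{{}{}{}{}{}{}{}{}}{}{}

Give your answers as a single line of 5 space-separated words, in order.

String 1 '{{{{{{}}}}}{}}{}{}{}{}': depth seq [1 2 3 4 5 6 5 4 3 2 1 2 1 0 1 0 1 0 1 0 1 0]
  -> pairs=11 depth=6 groups=5 -> yes
String 2 '{{}}{{}{}{}{}}{}{}{}{{}{}}': depth seq [1 2 1 0 1 2 1 2 1 2 1 2 1 0 1 0 1 0 1 0 1 2 1 2 1 0]
  -> pairs=13 depth=2 groups=6 -> no
String 3 '{{{}{{}}}{}{{}}}{{{}}{}}': depth seq [1 2 3 2 3 4 3 2 1 2 1 2 3 2 1 0 1 2 3 2 1 2 1 0]
  -> pairs=12 depth=4 groups=2 -> no
String 4 '{}{{}}{{}}{}{{}{}}': depth seq [1 0 1 2 1 0 1 2 1 0 1 0 1 2 1 2 1 0]
  -> pairs=9 depth=2 groups=5 -> no
String 5 '{}{{}{}{}{}{}{}{}{}}{}{}': depth seq [1 0 1 2 1 2 1 2 1 2 1 2 1 2 1 2 1 2 1 0 1 0 1 0]
  -> pairs=12 depth=2 groups=4 -> no

Answer: yes no no no no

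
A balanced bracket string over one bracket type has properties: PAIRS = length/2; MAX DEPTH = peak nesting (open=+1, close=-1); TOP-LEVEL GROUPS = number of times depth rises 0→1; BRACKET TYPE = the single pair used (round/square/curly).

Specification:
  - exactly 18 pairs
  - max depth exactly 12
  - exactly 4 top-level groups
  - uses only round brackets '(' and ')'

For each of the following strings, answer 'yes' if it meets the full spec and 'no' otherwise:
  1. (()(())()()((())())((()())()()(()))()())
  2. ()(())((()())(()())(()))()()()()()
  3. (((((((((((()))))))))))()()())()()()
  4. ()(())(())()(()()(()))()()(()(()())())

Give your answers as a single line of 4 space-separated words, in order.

String 1 '(()(())()()((())())((()())()()(()))()())': depth seq [1 2 1 2 3 2 1 2 1 2 1 2 3 4 3 2 3 2 1 2 3 4 3 4 3 2 3 2 3 2 3 4 3 2 1 2 1 2 1 0]
  -> pairs=20 depth=4 groups=1 -> no
String 2 '()(())((()())(()())(()))()()()()()': depth seq [1 0 1 2 1 0 1 2 3 2 3 2 1 2 3 2 3 2 1 2 3 2 1 0 1 0 1 0 1 0 1 0 1 0]
  -> pairs=17 depth=3 groups=8 -> no
String 3 '(((((((((((()))))))))))()()())()()()': depth seq [1 2 3 4 5 6 7 8 9 10 11 12 11 10 9 8 7 6 5 4 3 2 1 2 1 2 1 2 1 0 1 0 1 0 1 0]
  -> pairs=18 depth=12 groups=4 -> yes
String 4 '()(())(())()(()()(()))()()(()(()())())': depth seq [1 0 1 2 1 0 1 2 1 0 1 0 1 2 1 2 1 2 3 2 1 0 1 0 1 0 1 2 1 2 3 2 3 2 1 2 1 0]
  -> pairs=19 depth=3 groups=8 -> no

Answer: no no yes no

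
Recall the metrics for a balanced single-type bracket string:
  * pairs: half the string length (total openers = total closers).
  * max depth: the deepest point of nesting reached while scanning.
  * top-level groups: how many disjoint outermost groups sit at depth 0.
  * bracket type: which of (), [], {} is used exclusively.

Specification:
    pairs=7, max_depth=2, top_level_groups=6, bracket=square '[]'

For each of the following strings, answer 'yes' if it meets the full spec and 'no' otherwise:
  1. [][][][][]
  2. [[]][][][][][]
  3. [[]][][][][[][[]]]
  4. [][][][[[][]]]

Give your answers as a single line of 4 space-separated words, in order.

String 1 '[][][][][]': depth seq [1 0 1 0 1 0 1 0 1 0]
  -> pairs=5 depth=1 groups=5 -> no
String 2 '[[]][][][][][]': depth seq [1 2 1 0 1 0 1 0 1 0 1 0 1 0]
  -> pairs=7 depth=2 groups=6 -> yes
String 3 '[[]][][][][[][[]]]': depth seq [1 2 1 0 1 0 1 0 1 0 1 2 1 2 3 2 1 0]
  -> pairs=9 depth=3 groups=5 -> no
String 4 '[][][][[[][]]]': depth seq [1 0 1 0 1 0 1 2 3 2 3 2 1 0]
  -> pairs=7 depth=3 groups=4 -> no

Answer: no yes no no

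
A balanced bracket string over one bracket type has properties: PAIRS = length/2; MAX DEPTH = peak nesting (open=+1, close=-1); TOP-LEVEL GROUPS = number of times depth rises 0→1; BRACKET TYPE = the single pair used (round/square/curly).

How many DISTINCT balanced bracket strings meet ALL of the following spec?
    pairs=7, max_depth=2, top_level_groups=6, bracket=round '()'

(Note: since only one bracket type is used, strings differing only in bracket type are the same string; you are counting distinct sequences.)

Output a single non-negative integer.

Spec: pairs=7 depth=2 groups=6
Count(depth <= 2) = 6
Count(depth <= 1) = 0
Count(depth == 2) = 6 - 0 = 6

Answer: 6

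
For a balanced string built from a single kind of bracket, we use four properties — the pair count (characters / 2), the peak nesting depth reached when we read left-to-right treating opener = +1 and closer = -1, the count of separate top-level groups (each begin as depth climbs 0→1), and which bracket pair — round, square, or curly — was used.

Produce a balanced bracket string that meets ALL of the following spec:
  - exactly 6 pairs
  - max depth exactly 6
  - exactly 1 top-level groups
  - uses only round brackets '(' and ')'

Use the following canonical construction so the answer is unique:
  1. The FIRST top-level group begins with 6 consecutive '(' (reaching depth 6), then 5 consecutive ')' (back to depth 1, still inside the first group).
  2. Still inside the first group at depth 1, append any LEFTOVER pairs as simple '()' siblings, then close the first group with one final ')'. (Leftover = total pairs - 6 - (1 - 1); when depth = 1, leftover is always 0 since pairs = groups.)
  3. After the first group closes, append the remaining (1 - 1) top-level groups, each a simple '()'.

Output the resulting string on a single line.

Spec: pairs=6 depth=6 groups=1
Leftover pairs = 6 - 6 - (1-1) = 0
First group: deep chain of depth 6 + 0 sibling pairs
Remaining 0 groups: simple '()' each

Answer: (((((())))))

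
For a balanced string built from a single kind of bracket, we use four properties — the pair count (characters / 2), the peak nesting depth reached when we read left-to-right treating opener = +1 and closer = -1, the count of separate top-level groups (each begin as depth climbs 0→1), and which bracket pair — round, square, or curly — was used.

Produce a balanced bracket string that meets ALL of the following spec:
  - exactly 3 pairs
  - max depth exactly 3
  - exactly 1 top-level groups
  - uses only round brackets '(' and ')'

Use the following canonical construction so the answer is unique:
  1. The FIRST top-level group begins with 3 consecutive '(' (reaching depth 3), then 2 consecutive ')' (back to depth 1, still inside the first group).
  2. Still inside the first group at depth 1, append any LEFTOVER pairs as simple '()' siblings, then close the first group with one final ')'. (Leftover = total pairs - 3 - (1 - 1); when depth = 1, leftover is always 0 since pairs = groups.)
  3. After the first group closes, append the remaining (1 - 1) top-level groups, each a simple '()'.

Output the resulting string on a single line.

Answer: ((()))

Derivation:
Spec: pairs=3 depth=3 groups=1
Leftover pairs = 3 - 3 - (1-1) = 0
First group: deep chain of depth 3 + 0 sibling pairs
Remaining 0 groups: simple '()' each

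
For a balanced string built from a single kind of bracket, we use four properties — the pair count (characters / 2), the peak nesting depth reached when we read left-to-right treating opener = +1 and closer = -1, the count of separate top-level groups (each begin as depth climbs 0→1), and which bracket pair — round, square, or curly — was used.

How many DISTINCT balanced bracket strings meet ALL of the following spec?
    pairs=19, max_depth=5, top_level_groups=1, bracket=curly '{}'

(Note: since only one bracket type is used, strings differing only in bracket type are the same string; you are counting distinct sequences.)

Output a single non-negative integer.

Spec: pairs=19 depth=5 groups=1
Count(depth <= 5) = 64570082
Count(depth <= 4) = 9227465
Count(depth == 5) = 64570082 - 9227465 = 55342617

Answer: 55342617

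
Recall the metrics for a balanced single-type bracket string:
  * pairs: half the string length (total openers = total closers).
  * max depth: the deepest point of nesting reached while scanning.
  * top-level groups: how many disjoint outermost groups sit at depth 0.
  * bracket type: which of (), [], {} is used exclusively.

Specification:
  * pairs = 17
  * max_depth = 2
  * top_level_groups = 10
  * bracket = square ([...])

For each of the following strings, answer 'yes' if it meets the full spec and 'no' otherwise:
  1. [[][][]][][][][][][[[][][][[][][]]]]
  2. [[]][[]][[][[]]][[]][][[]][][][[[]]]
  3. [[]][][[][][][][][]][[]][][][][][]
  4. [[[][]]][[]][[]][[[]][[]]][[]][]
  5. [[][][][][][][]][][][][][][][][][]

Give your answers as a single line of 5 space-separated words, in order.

Answer: no no no no yes

Derivation:
String 1 '[[][][]][][][][][][[[][][][[][][]]]]': depth seq [1 2 1 2 1 2 1 0 1 0 1 0 1 0 1 0 1 0 1 2 3 2 3 2 3 2 3 4 3 4 3 4 3 2 1 0]
  -> pairs=18 depth=4 groups=7 -> no
String 2 '[[]][[]][[][[]]][[]][][[]][][][[[]]]': depth seq [1 2 1 0 1 2 1 0 1 2 1 2 3 2 1 0 1 2 1 0 1 0 1 2 1 0 1 0 1 0 1 2 3 2 1 0]
  -> pairs=18 depth=3 groups=9 -> no
String 3 '[[]][][[][][][][][]][[]][][][][][]': depth seq [1 2 1 0 1 0 1 2 1 2 1 2 1 2 1 2 1 2 1 0 1 2 1 0 1 0 1 0 1 0 1 0 1 0]
  -> pairs=17 depth=2 groups=9 -> no
String 4 '[[[][]]][[]][[]][[[]][[]]][[]][]': depth seq [1 2 3 2 3 2 1 0 1 2 1 0 1 2 1 0 1 2 3 2 1 2 3 2 1 0 1 2 1 0 1 0]
  -> pairs=16 depth=3 groups=6 -> no
String 5 '[[][][][][][][]][][][][][][][][][]': depth seq [1 2 1 2 1 2 1 2 1 2 1 2 1 2 1 0 1 0 1 0 1 0 1 0 1 0 1 0 1 0 1 0 1 0]
  -> pairs=17 depth=2 groups=10 -> yes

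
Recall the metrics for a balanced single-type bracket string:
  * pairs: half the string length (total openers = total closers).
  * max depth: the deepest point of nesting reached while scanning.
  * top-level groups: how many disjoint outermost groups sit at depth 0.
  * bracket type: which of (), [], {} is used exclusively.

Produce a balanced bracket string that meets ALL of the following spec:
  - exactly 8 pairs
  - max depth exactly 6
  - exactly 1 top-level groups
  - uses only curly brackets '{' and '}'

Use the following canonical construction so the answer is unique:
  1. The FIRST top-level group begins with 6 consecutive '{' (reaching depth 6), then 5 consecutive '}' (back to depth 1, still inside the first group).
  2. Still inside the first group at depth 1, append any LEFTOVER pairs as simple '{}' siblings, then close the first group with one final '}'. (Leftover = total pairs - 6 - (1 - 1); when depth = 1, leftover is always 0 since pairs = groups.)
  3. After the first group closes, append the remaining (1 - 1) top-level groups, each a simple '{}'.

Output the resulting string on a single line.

Answer: {{{{{{}}}}}{}{}}

Derivation:
Spec: pairs=8 depth=6 groups=1
Leftover pairs = 8 - 6 - (1-1) = 2
First group: deep chain of depth 6 + 2 sibling pairs
Remaining 0 groups: simple '{}' each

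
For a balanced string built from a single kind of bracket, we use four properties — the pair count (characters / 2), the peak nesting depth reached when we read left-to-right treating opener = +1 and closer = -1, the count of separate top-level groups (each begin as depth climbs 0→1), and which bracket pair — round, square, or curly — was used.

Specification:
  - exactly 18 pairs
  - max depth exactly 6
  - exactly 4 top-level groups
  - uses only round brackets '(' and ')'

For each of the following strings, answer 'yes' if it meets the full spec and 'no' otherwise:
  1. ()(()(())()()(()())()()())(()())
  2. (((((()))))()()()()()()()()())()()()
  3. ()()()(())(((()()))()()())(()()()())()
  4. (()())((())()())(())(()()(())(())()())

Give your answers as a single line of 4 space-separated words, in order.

Answer: no yes no no

Derivation:
String 1 '()(()(())()()(()())()()())(()())': depth seq [1 0 1 2 1 2 3 2 1 2 1 2 1 2 3 2 3 2 1 2 1 2 1 2 1 0 1 2 1 2 1 0]
  -> pairs=16 depth=3 groups=3 -> no
String 2 '(((((()))))()()()()()()()()())()()()': depth seq [1 2 3 4 5 6 5 4 3 2 1 2 1 2 1 2 1 2 1 2 1 2 1 2 1 2 1 2 1 0 1 0 1 0 1 0]
  -> pairs=18 depth=6 groups=4 -> yes
String 3 '()()()(())(((()()))()()())(()()()())()': depth seq [1 0 1 0 1 0 1 2 1 0 1 2 3 4 3 4 3 2 1 2 1 2 1 2 1 0 1 2 1 2 1 2 1 2 1 0 1 0]
  -> pairs=19 depth=4 groups=7 -> no
String 4 '(()())((())()())(())(()()(())(())()())': depth seq [1 2 1 2 1 0 1 2 3 2 1 2 1 2 1 0 1 2 1 0 1 2 1 2 1 2 3 2 1 2 3 2 1 2 1 2 1 0]
  -> pairs=19 depth=3 groups=4 -> no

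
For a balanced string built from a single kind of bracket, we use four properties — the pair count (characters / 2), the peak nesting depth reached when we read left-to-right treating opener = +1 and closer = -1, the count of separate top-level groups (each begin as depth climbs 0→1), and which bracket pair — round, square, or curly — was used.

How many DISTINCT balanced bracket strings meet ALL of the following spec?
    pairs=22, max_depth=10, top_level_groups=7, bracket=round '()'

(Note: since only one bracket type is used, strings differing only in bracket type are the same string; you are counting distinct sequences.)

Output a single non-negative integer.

Answer: 6904737

Derivation:
Spec: pairs=22 depth=10 groups=7
Count(depth <= 10) = 1769741106
Count(depth <= 9) = 1762836369
Count(depth == 10) = 1769741106 - 1762836369 = 6904737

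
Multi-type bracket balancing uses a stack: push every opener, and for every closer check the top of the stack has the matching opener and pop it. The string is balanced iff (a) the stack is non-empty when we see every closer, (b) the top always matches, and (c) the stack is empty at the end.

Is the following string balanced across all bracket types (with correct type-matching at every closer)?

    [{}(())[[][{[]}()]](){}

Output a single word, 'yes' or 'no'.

Answer: no

Derivation:
pos 0: push '['; stack = [
pos 1: push '{'; stack = [{
pos 2: '}' matches '{'; pop; stack = [
pos 3: push '('; stack = [(
pos 4: push '('; stack = [((
pos 5: ')' matches '('; pop; stack = [(
pos 6: ')' matches '('; pop; stack = [
pos 7: push '['; stack = [[
pos 8: push '['; stack = [[[
pos 9: ']' matches '['; pop; stack = [[
pos 10: push '['; stack = [[[
pos 11: push '{'; stack = [[[{
pos 12: push '['; stack = [[[{[
pos 13: ']' matches '['; pop; stack = [[[{
pos 14: '}' matches '{'; pop; stack = [[[
pos 15: push '('; stack = [[[(
pos 16: ')' matches '('; pop; stack = [[[
pos 17: ']' matches '['; pop; stack = [[
pos 18: ']' matches '['; pop; stack = [
pos 19: push '('; stack = [(
pos 20: ')' matches '('; pop; stack = [
pos 21: push '{'; stack = [{
pos 22: '}' matches '{'; pop; stack = [
end: stack still non-empty ([) → INVALID
Verdict: unclosed openers at end: [ → no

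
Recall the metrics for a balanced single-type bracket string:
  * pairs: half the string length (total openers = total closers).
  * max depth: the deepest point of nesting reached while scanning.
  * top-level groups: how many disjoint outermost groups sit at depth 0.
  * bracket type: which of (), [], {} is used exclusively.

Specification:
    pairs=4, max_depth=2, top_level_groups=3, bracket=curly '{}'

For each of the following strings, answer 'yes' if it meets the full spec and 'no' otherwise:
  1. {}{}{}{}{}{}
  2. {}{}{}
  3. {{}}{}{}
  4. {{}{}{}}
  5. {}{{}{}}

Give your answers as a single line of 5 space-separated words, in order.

Answer: no no yes no no

Derivation:
String 1 '{}{}{}{}{}{}': depth seq [1 0 1 0 1 0 1 0 1 0 1 0]
  -> pairs=6 depth=1 groups=6 -> no
String 2 '{}{}{}': depth seq [1 0 1 0 1 0]
  -> pairs=3 depth=1 groups=3 -> no
String 3 '{{}}{}{}': depth seq [1 2 1 0 1 0 1 0]
  -> pairs=4 depth=2 groups=3 -> yes
String 4 '{{}{}{}}': depth seq [1 2 1 2 1 2 1 0]
  -> pairs=4 depth=2 groups=1 -> no
String 5 '{}{{}{}}': depth seq [1 0 1 2 1 2 1 0]
  -> pairs=4 depth=2 groups=2 -> no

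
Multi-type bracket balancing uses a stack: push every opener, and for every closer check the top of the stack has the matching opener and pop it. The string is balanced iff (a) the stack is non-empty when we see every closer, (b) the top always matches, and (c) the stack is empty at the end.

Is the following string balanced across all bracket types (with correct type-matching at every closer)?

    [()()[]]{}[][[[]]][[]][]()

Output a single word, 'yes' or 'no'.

pos 0: push '['; stack = [
pos 1: push '('; stack = [(
pos 2: ')' matches '('; pop; stack = [
pos 3: push '('; stack = [(
pos 4: ')' matches '('; pop; stack = [
pos 5: push '['; stack = [[
pos 6: ']' matches '['; pop; stack = [
pos 7: ']' matches '['; pop; stack = (empty)
pos 8: push '{'; stack = {
pos 9: '}' matches '{'; pop; stack = (empty)
pos 10: push '['; stack = [
pos 11: ']' matches '['; pop; stack = (empty)
pos 12: push '['; stack = [
pos 13: push '['; stack = [[
pos 14: push '['; stack = [[[
pos 15: ']' matches '['; pop; stack = [[
pos 16: ']' matches '['; pop; stack = [
pos 17: ']' matches '['; pop; stack = (empty)
pos 18: push '['; stack = [
pos 19: push '['; stack = [[
pos 20: ']' matches '['; pop; stack = [
pos 21: ']' matches '['; pop; stack = (empty)
pos 22: push '['; stack = [
pos 23: ']' matches '['; pop; stack = (empty)
pos 24: push '('; stack = (
pos 25: ')' matches '('; pop; stack = (empty)
end: stack empty → VALID
Verdict: properly nested → yes

Answer: yes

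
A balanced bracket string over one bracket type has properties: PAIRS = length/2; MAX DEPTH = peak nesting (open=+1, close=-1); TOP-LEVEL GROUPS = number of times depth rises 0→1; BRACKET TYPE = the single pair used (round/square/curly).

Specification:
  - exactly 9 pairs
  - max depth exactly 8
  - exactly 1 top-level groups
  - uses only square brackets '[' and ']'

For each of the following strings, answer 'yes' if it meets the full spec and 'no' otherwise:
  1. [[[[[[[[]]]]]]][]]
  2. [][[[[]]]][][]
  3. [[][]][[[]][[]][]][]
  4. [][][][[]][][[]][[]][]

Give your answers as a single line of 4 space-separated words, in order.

Answer: yes no no no

Derivation:
String 1 '[[[[[[[[]]]]]]][]]': depth seq [1 2 3 4 5 6 7 8 7 6 5 4 3 2 1 2 1 0]
  -> pairs=9 depth=8 groups=1 -> yes
String 2 '[][[[[]]]][][]': depth seq [1 0 1 2 3 4 3 2 1 0 1 0 1 0]
  -> pairs=7 depth=4 groups=4 -> no
String 3 '[[][]][[[]][[]][]][]': depth seq [1 2 1 2 1 0 1 2 3 2 1 2 3 2 1 2 1 0 1 0]
  -> pairs=10 depth=3 groups=3 -> no
String 4 '[][][][[]][][[]][[]][]': depth seq [1 0 1 0 1 0 1 2 1 0 1 0 1 2 1 0 1 2 1 0 1 0]
  -> pairs=11 depth=2 groups=8 -> no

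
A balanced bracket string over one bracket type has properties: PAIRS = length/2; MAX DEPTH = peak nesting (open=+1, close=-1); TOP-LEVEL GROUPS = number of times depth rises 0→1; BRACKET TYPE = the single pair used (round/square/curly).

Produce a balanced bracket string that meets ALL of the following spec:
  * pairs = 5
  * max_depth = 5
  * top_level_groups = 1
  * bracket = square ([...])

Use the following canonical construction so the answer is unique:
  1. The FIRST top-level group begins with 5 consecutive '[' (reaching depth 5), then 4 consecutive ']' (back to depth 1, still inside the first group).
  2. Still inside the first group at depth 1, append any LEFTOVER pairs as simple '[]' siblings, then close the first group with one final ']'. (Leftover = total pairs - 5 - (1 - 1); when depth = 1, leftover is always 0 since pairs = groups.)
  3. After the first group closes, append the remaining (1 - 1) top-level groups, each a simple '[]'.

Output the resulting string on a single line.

Answer: [[[[[]]]]]

Derivation:
Spec: pairs=5 depth=5 groups=1
Leftover pairs = 5 - 5 - (1-1) = 0
First group: deep chain of depth 5 + 0 sibling pairs
Remaining 0 groups: simple '[]' each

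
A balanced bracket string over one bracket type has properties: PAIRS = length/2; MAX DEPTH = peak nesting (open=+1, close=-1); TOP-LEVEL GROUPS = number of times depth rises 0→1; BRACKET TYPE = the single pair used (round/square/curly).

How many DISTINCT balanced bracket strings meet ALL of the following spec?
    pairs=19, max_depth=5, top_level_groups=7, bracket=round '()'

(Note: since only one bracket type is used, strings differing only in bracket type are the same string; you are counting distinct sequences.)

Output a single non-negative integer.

Spec: pairs=19 depth=5 groups=7
Count(depth <= 5) = 24937745
Count(depth <= 4) = 15564150
Count(depth == 5) = 24937745 - 15564150 = 9373595

Answer: 9373595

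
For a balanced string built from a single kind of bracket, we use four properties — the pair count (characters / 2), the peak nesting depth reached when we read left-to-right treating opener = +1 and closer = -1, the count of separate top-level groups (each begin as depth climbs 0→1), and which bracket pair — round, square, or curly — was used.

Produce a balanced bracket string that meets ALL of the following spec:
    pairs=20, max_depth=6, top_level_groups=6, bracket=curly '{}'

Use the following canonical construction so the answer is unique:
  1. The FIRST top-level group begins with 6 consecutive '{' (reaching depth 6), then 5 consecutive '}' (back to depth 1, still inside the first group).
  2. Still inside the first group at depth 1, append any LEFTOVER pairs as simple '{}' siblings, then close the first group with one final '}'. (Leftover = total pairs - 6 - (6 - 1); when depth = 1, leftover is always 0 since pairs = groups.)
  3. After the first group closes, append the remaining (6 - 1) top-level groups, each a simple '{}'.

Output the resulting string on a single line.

Answer: {{{{{{}}}}}{}{}{}{}{}{}{}{}{}}{}{}{}{}{}

Derivation:
Spec: pairs=20 depth=6 groups=6
Leftover pairs = 20 - 6 - (6-1) = 9
First group: deep chain of depth 6 + 9 sibling pairs
Remaining 5 groups: simple '{}' each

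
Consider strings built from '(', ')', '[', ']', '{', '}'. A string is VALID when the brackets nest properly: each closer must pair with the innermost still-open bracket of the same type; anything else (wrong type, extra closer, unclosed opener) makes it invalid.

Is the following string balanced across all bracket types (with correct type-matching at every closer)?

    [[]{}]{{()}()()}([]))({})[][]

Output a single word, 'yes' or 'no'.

pos 0: push '['; stack = [
pos 1: push '['; stack = [[
pos 2: ']' matches '['; pop; stack = [
pos 3: push '{'; stack = [{
pos 4: '}' matches '{'; pop; stack = [
pos 5: ']' matches '['; pop; stack = (empty)
pos 6: push '{'; stack = {
pos 7: push '{'; stack = {{
pos 8: push '('; stack = {{(
pos 9: ')' matches '('; pop; stack = {{
pos 10: '}' matches '{'; pop; stack = {
pos 11: push '('; stack = {(
pos 12: ')' matches '('; pop; stack = {
pos 13: push '('; stack = {(
pos 14: ')' matches '('; pop; stack = {
pos 15: '}' matches '{'; pop; stack = (empty)
pos 16: push '('; stack = (
pos 17: push '['; stack = ([
pos 18: ']' matches '['; pop; stack = (
pos 19: ')' matches '('; pop; stack = (empty)
pos 20: saw closer ')' but stack is empty → INVALID
Verdict: unmatched closer ')' at position 20 → no

Answer: no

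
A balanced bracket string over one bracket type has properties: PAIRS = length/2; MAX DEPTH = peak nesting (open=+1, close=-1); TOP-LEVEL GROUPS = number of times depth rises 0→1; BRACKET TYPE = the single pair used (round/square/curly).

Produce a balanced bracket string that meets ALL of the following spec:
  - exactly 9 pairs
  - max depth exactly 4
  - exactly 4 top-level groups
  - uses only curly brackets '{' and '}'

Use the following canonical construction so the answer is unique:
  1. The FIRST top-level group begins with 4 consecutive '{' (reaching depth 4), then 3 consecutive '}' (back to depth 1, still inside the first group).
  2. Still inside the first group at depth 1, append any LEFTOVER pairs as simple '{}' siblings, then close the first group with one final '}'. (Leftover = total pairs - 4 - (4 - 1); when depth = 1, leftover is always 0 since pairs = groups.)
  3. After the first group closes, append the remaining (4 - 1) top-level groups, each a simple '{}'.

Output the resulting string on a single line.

Answer: {{{{}}}{}{}}{}{}{}

Derivation:
Spec: pairs=9 depth=4 groups=4
Leftover pairs = 9 - 4 - (4-1) = 2
First group: deep chain of depth 4 + 2 sibling pairs
Remaining 3 groups: simple '{}' each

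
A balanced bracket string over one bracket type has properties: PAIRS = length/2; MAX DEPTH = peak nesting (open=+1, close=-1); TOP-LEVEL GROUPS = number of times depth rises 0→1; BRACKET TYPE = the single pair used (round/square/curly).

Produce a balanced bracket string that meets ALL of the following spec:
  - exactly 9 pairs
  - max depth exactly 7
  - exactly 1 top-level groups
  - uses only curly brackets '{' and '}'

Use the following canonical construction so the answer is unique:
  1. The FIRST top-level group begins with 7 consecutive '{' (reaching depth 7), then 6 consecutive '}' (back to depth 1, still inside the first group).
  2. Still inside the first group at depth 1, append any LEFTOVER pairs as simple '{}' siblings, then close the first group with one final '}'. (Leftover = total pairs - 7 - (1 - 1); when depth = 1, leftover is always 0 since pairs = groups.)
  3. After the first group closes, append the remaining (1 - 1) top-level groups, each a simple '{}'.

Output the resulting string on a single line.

Spec: pairs=9 depth=7 groups=1
Leftover pairs = 9 - 7 - (1-1) = 2
First group: deep chain of depth 7 + 2 sibling pairs
Remaining 0 groups: simple '{}' each

Answer: {{{{{{{}}}}}}{}{}}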